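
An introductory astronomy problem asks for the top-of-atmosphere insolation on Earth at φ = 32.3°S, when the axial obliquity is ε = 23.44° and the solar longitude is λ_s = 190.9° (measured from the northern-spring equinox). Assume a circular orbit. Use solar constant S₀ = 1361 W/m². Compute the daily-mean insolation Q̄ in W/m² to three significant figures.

Solar declination: sin δ = sin ε · sin λ_s = sin 23.44° × sin 190.9° = -0.07522, so δ = -4.314°.
cos H₀ = −tan(-32.3°) tan(-4.314°) = -0.0477, H₀ = 1.6185 rad.
Bracket: H₀ sin φ sin δ + cos φ cos δ sin H₀ = 1.6185×-0.53435×-0.07522 + 0.84526×0.99717×0.99886 = 0.065054 + 0.841907 = 0.906961.
Q̄ = (S₀/π) × [bracket] = (1361/π) × 0.906961 = 392.9 W/m².

Q̄ ≈ 393 W/m²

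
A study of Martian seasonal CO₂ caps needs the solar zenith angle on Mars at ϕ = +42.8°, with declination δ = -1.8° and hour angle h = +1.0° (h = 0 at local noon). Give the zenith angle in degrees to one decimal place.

θ_z = 44.6°

cos θ_z = sin ϕ sin δ + cos ϕ cos δ cos h = -0.021342 + 0.733256 = 0.711914.
θ_z = arccos(0.711914) = 44.6°.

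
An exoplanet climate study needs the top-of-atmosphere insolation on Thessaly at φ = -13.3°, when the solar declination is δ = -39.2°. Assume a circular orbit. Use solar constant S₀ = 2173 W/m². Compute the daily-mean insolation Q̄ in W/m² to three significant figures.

Q̄ ≈ 689 W/m²

cos H₀ = −tan(-13.3°) tan(-39.200°) = -0.1928, H₀ = 1.7648 rad.
Bracket: H₀ sin φ sin δ + cos φ cos δ sin H₀ = 1.7648×-0.23005×-0.63203 + 0.97318×0.77494×0.98124 = 0.256599 + 0.740008 = 0.996607.
Q̄ = (S₀/π) × [bracket] = (2173/π) × 0.996607 = 689.3 W/m².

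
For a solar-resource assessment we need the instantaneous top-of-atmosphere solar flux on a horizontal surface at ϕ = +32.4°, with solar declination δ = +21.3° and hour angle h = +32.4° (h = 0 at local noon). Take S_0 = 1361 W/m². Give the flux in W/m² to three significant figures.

cos θ_z = sin ϕ sin δ + cos ϕ cos δ cos h = 0.194640 + 0.664193 = 0.858833.
Flux = S_0 · cos θ_z = 1361 × 0.858833 = 1169 W/m².

1.17e+03 W/m²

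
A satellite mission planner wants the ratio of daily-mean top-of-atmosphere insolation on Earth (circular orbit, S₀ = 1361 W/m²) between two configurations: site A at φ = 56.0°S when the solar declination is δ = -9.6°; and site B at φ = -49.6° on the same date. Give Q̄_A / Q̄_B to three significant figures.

Q̄_A / Q̄_B ≈ 0.923

— Configuration A (φ=-56.0°):
cos H₀ = −tan(-56.0°) tan(-9.600°) = -0.2508, H₀ = 1.8243 rad.
Bracket: H₀ sin φ sin δ + cos φ cos δ sin H₀ = 1.8243×-0.82904×-0.16677 + 0.55919×0.98600×0.96805 = 0.252226 + 0.533745 = 0.785971.
Q̄ = (S₀/π) × [bracket] = (1361/π) × 0.785971 = 340.50 W/m².
— Configuration B (φ=-49.6°):
cos H₀ = −tan(-49.6°) tan(-9.600°) = -0.1987, H₀ = 1.7709 rad.
Bracket: H₀ sin φ sin δ + cos φ cos δ sin H₀ = 1.7709×-0.76154×-0.16677 + 0.64812×0.98600×0.98005 = 0.224908 + 0.626297 = 0.851205.
Q̄ = (S₀/π) × [bracket] = (1361/π) × 0.851205 = 368.76 W/m².
Ratio Q̄_A / Q̄_B = 340.50 / 368.76 = 0.9234.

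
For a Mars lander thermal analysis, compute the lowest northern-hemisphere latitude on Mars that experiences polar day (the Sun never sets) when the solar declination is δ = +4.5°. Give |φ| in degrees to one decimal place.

Polar day requires cos H₀ = −tan φ tan δ ≤ −1, i.e. tan φ tan δ ≥ 1.
The boundary is |tan φ| · |tan δ| = 1, so |φ| = 90° − |δ| = 90° − 4.5° = 85.5° in the northern hemisphere.

|φ| = 85.5°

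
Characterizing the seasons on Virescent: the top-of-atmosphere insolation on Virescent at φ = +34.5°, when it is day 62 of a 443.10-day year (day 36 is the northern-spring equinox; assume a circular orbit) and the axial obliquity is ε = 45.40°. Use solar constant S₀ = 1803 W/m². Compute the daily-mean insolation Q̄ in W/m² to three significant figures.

Solar longitude: λ_s = 360° × (62 − 36)/443.10 = 21.124°.
sin δ = sin 45.40° × sin 21.124° = 0.25660, so δ = +14.869°.
cos H₀ = −tan(+34.5°) tan(+14.869°) = -0.1825, H₀ = 1.7543 rad.
Bracket: H₀ sin φ sin δ + cos φ cos δ sin H₀ = 1.7543×0.56641×0.25660 + 0.82413×0.96652×0.98321 = 0.254971 + 0.783164 = 1.038135.
Q̄ = (S₀/π) × [bracket] = (1803/π) × 1.038135 = 595.8 W/m².

Q̄ ≈ 596 W/m²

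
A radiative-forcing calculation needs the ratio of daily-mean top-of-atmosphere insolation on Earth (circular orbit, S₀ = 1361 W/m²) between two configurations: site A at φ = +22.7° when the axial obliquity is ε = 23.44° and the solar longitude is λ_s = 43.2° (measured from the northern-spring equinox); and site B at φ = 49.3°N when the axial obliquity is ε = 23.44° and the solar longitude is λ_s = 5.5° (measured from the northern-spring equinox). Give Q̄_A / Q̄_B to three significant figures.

Q̄_A / Q̄_B ≈ 1.52

— Configuration A (φ=+22.7°):
Solar declination: sin δ = sin ε · sin λ_s = sin 23.44° × sin 43.2° = 0.27230, so δ = +15.801°.
cos H₀ = −tan(+22.7°) tan(+15.801°) = -0.1184, H₀ = 1.6895 rad.
Bracket: H₀ sin φ sin δ + cos φ cos δ sin H₀ = 1.6895×0.38591×0.27230 + 0.92254×0.96221×0.99297 = 0.177538 + 0.881437 = 1.058975.
Q̄ = (S₀/π) × [bracket] = (1361/π) × 1.058975 = 458.77 W/m².
— Configuration B (φ=+49.3°):
Solar declination: sin δ = sin ε · sin λ_s = sin 23.44° × sin 5.5° = 0.03813, so δ = +2.185°.
cos H₀ = −tan(+49.3°) tan(+2.185°) = -0.0444, H₀ = 1.6152 rad.
Bracket: H₀ sin φ sin δ + cos φ cos δ sin H₀ = 1.6152×0.75813×0.03813 + 0.65210×0.99927×0.99902 = 0.046691 + 0.650985 = 0.697676.
Q̄ = (S₀/π) × [bracket] = (1361/π) × 0.697676 = 302.25 W/m².
Ratio Q̄_A / Q̄_B = 458.77 / 302.25 = 1.518.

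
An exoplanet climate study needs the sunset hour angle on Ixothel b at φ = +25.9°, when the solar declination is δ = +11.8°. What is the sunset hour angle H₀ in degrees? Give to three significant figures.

cos H₀ = −tan φ · tan δ = −tan(+25.9°) × tan(+11.800°) = -0.1014, so H₀ = 1.6724 rad = 95.82°.

H₀ = 95.8°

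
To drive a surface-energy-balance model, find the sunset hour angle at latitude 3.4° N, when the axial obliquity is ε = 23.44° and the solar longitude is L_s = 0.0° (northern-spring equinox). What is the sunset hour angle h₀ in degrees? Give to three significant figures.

h₀ = 90.0°

Solar declination: sin δ = sin ε · sin L_s = sin 23.44° × sin 0.0° = 0.00000, so δ = +0.000°.
cos h₀ = −tan ϕ · tan δ = −tan(+3.4°) × tan(+0.000°) = -0.0000, so h₀ = 1.5708 rad = 90.00°.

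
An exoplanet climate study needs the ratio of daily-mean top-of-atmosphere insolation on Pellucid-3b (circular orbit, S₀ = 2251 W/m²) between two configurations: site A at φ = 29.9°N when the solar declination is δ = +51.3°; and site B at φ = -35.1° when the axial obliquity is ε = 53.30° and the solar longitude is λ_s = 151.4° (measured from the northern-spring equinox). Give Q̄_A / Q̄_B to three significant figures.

— Configuration A (φ=+29.9°):
cos H₀ = −tan(+29.9°) tan(+51.300°) = -0.7177, H₀ = 2.3714 rad.
Bracket: H₀ sin φ sin δ + cos φ cos δ sin H₀ = 2.3714×0.49849×0.78043 + 0.86690×0.62524×0.69630 = 0.922561 + 0.377409 = 1.299970.
Q̄ = (S₀/π) × [bracket] = (2251/π) × 1.299970 = 931.45 W/m².
— Configuration B (φ=-35.1°):
Solar declination: sin δ = sin ε · sin λ_s = sin 53.30° × sin 151.4° = 0.38380, so δ = +22.569°.
cos H₀ = −tan(-35.1°) tan(+22.569°) = 0.2921, H₀ = 1.2744 rad.
Bracket: H₀ sin φ sin δ + cos φ cos δ sin H₀ = 1.2744×-0.57501×0.38380 + 0.81815×0.92341×0.95638 = -0.281246 + 0.722534 = 0.441288.
Q̄ = (S₀/π) × [bracket] = (2251/π) × 0.441288 = 316.19 W/m².
Ratio Q̄_A / Q̄_B = 931.45 / 316.19 = 2.946.

Q̄_A / Q̄_B ≈ 2.95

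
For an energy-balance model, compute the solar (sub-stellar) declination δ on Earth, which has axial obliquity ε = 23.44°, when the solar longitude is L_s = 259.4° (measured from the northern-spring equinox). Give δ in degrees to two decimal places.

sin δ = sin ε · sin L_s = sin 23.44° × sin 259.4° = -0.391000.
δ = arcsin(-0.391000) = -23.02°.

δ = -23.02°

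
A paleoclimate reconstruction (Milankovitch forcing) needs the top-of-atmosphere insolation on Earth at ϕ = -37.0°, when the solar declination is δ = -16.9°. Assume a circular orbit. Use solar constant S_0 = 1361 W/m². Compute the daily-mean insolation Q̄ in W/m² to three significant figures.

Q̄ ≈ 459 W/m²

cos h₀ = −tan(-37.0°) tan(-16.900°) = -0.2289, h₀ = 1.8018 rad.
Bracket: h₀ sin ϕ sin δ + cos ϕ cos δ sin h₀ = 1.8018×-0.60182×-0.29070 + 0.79864×0.95681×0.97344 = 0.315223 + 0.743851 = 1.059074.
Q̄ = (S_0/π) × [bracket] = (1361/π) × 1.059074 = 458.8 W/m².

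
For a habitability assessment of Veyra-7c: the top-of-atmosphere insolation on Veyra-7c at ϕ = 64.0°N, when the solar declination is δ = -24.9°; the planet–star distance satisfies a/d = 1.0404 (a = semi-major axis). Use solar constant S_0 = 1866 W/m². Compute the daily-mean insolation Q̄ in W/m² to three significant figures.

cos h₀ = −tan(+64.0°) tan(-24.900°) = 0.9517, h₀ = 0.3120 rad.
Bracket: h₀ sin ϕ sin δ + cos ϕ cos δ sin h₀ = 0.3120×0.89879×-0.42104 + 0.43837×0.90704×0.30697 = -0.118069 + 0.122057 = 0.003988.
Inverse-square distance factor (a/d)² = 1.0404² = 1.082432.
Q̄ = (S_0/π) × 1.082432 × [bracket] = (1866/π) × 1.082432 × 0.003988 = 2.564 W/m².

Q̄ ≈ 2.56 W/m²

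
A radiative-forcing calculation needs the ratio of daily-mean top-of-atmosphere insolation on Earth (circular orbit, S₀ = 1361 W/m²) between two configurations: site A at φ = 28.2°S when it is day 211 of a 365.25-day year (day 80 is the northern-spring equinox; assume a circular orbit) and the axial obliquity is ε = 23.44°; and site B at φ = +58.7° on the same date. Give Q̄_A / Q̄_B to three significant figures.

— Configuration A (φ=-28.2°):
Solar longitude: λ_s = 360° × (211 − 80)/365.25 = 129.117°.
sin δ = sin 23.44° × sin 129.117° = 0.30863, so δ = +17.977°.
cos H₀ = −tan(-28.2°) tan(+17.977°) = 0.1740, H₀ = 1.3959 rad.
Bracket: H₀ sin φ sin δ + cos φ cos δ sin H₀ = 1.3959×-0.47255×0.30863 + 0.88130×0.95118×0.98475 = -0.203582 + 0.825491 = 0.621909.
Q̄ = (S₀/π) × [bracket] = (1361/π) × 0.621909 = 269.42 W/m².
— Configuration B (φ=+58.7°):
cos H₀ = −tan(+58.7°) tan(+17.977°) = -0.5337, H₀ = 2.1337 rad.
Bracket: H₀ sin φ sin δ + cos φ cos δ sin H₀ = 2.1337×0.85446×0.30863 + 0.51952×0.95118×0.84570 = 0.562682 + 0.417909 = 0.980591.
Q̄ = (S₀/π) × [bracket] = (1361/π) × 0.980591 = 424.81 W/m².
Ratio Q̄_A / Q̄_B = 269.42 / 424.81 = 0.6342.

Q̄_A / Q̄_B ≈ 0.634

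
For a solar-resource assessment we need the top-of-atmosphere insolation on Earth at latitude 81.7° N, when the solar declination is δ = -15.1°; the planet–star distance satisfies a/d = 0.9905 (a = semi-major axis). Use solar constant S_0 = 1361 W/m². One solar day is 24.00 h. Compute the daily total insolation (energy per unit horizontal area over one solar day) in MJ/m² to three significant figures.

cos h₀ = −tan(+81.7°) tan(-15.100°) = 1.8496 ≥ 1 ⇒ polar night, h₀ = 0 and Q̄ = 0.
Inverse-square distance factor (a/d)² = 0.9905² = 0.981090.
Daily total = Q̄ × 24.00 h × 3600 s/h = 0.00 MJ/m².

0.00 MJ/m²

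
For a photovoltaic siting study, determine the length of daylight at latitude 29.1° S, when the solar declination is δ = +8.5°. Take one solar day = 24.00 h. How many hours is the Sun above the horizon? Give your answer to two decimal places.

11.36 h

cos h₀ = −tan ϕ · tan δ = −tan(-29.1°) × tan(+8.500°) = 0.0832, so h₀ = 1.4875 rad = 85.23°.
Daylight = 2h₀/(2π) × 24.00 h = (1.4875/π) × 24.00 = 11.36 h.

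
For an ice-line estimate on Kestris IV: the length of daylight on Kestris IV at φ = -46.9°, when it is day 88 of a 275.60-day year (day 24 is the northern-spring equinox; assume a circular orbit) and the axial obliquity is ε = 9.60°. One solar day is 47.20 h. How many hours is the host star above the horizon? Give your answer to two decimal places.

Solar longitude: λ_s = 360° × (88 − 24)/275.60 = 83.599°.
sin δ = sin 9.60° × sin 83.599° = 0.16573, so δ = +9.540°.
cos H₀ = −tan φ · tan δ = −tan(-46.9°) × tan(+9.540°) = 0.1796, so H₀ = 1.3902 rad = 79.65°.
Daylight = 2H₀/(2π) × 47.20 h = (1.3902/π) × 47.20 = 20.89 h.

20.89 h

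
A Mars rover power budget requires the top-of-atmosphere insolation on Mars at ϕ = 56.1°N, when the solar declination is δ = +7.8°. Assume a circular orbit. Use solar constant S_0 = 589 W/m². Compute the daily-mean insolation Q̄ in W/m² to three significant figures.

Q̄ ≈ 139 W/m²

cos h₀ = −tan(+56.1°) tan(+7.800°) = -0.2039, h₀ = 1.7761 rad.
Bracket: h₀ sin ϕ sin δ + cos ϕ cos δ sin h₀ = 1.7761×0.83001×0.13572 + 0.55775×0.99075×0.97900 = 0.200076 + 0.540986 = 0.741062.
Q̄ = (S_0/π) × [bracket] = (589/π) × 0.741062 = 138.9 W/m².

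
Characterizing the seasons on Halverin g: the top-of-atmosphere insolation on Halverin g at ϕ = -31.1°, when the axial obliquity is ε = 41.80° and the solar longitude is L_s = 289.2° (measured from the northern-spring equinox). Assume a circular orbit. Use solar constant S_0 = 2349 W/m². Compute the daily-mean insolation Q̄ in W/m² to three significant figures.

Solar declination: sin δ = sin ε · sin L_s = sin 41.80° × sin 289.2° = -0.62946, so δ = -39.010°.
cos h₀ = −tan(-31.1°) tan(-39.010°) = -0.4887, h₀ = 2.0814 rad.
Bracket: h₀ sin ϕ sin δ + cos ϕ cos δ sin h₀ = 2.0814×-0.51653×-0.62946 + 0.85627×0.77703×0.87247 = 0.676736 + 0.580496 = 1.257232.
Q̄ = (S_0/π) × [bracket] = (2349/π) × 1.257232 = 940.0 W/m².

Q̄ ≈ 940 W/m²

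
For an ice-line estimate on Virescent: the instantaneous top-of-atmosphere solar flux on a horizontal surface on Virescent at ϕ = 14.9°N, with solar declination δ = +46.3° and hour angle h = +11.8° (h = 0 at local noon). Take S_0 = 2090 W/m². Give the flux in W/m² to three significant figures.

cos θ_z = sin ϕ sin δ + cos ϕ cos δ cos h = 0.185899 + 0.653543 = 0.839442.
Flux = S_0 · cos θ_z = 2090 × 0.839442 = 1754 W/m².

1.75e+03 W/m²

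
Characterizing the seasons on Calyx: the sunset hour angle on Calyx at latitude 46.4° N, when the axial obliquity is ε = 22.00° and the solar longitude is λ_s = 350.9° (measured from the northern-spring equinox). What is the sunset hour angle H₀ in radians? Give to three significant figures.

H₀ = 1.51 rad

Solar declination: sin δ = sin ε · sin λ_s = sin 22.00° × sin 350.9° = -0.05925, so δ = -3.397°.
cos H₀ = −tan φ · tan δ = −tan(+46.4°) × tan(-3.397°) = 0.0623, so H₀ = 1.5084 rad = 86.43°.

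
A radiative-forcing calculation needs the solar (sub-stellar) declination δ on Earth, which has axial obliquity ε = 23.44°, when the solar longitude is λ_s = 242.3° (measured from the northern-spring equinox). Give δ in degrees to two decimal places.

sin δ = sin ε · sin λ_s = sin 23.44° × sin 242.3° = -0.352199.
δ = arcsin(-0.352199) = -20.62°.

δ = -20.62°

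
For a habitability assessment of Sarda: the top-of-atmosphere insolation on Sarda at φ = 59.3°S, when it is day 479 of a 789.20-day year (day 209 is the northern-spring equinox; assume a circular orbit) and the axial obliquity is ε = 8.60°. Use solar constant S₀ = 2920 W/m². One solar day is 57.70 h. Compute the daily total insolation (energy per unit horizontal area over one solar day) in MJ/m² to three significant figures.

Solar longitude: λ_s = 360° × (479 − 209)/789.20 = 123.163°.
sin δ = sin 8.60° × sin 123.163° = 0.12518, so δ = +7.191°.
cos H₀ = −tan(-59.3°) tan(+7.191°) = 0.2125, H₀ = 1.3567 rad.
Bracket: H₀ sin φ sin δ + cos φ cos δ sin H₀ = 1.3567×-0.85985×0.12518 + 0.51054×0.99213×0.97716 = -0.146030 + 0.494953 = 0.348923.
Q̄ = (S₀/π) × [bracket] = (2920/π) × 0.348923 = 324.31 W/m².
Daily total = Q̄ × 57.70 h × 3600 s/h = 324.31 × 57.70 × 3600 / 10⁶ = 67.37 MJ/m².

67.4 MJ/m²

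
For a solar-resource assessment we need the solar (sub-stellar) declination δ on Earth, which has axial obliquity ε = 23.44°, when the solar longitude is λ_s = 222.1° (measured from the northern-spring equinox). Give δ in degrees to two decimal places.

δ = -15.47°

sin δ = sin ε · sin λ_s = sin 23.44° × sin 222.1° = -0.266688.
δ = arcsin(-0.266688) = -15.47°.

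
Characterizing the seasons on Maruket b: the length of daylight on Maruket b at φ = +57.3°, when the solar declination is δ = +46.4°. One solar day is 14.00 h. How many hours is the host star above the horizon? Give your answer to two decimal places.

14.00 h

Sunrise equation: cos H₀ = −tan φ · tan δ = -1.6357 ≤ −1, so the host star never sets (polar day) and H₀ = π.
Daylight = 2H₀/(2π) × 14.00 h = (3.1416/π) × 14.00 = 14.00 h.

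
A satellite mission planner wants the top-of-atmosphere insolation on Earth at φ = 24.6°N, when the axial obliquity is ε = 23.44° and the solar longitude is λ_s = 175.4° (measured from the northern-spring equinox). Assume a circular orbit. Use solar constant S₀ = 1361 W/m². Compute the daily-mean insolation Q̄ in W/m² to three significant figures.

Solar declination: sin δ = sin ε · sin λ_s = sin 23.44° × sin 175.4° = 0.03190, so δ = +1.828°.
cos H₀ = −tan(+24.6°) tan(+1.828°) = -0.0146, H₀ = 1.5854 rad.
Bracket: H₀ sin φ sin δ + cos φ cos δ sin H₀ = 1.5854×0.41628×0.03190 + 0.90924×0.99949×0.99989 = 0.021053 + 0.908676 = 0.929729.
Q̄ = (S₀/π) × [bracket] = (1361/π) × 0.929729 = 402.8 W/m².

Q̄ ≈ 403 W/m²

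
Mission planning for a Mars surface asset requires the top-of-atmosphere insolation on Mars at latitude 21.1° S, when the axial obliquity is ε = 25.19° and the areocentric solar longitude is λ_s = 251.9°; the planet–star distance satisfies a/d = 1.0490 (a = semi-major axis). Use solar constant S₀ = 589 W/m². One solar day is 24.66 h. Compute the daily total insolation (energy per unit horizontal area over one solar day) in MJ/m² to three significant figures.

sin δ = sin 25.19° × sin 251.9° = -0.40456, so δ = -23.864°.
cos H₀ = −tan(-21.1°) tan(-23.864°) = -0.1707, H₀ = 1.7423 rad.
Bracket: H₀ sin φ sin δ + cos φ cos δ sin H₀ = 1.7423×-0.36000×-0.40456 + 0.93295×0.91451×0.98532 = 0.253751 + 0.840667 = 1.094418.
Inverse-square distance factor (a/d)² = 1.0490² = 1.100401.
Q̄ = (S₀/π) × 1.100401 × [bracket] = (589/π) × 1.100401 × 1.094418 = 225.79 W/m².
Daily total = Q̄ × 24.66 h × 3600 s/h = 225.79 × 24.66 × 3600 / 10⁶ = 20.04 MJ/m².

20.0 MJ/m²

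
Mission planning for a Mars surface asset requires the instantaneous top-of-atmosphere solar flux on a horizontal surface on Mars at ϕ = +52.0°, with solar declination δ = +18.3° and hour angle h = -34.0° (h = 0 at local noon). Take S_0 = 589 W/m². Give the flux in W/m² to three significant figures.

cos θ_z = sin ϕ sin δ + cos ϕ cos δ cos h = 0.247429 + 0.484593 = 0.732022.
Flux = S_0 · cos θ_z = 589 × 0.732022 = 431.2 W/m².

431 W/m²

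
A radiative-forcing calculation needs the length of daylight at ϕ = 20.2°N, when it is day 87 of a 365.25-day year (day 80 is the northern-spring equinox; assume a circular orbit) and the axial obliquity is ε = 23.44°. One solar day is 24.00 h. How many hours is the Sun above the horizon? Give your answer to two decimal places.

12.13 h

Solar longitude: L_s = 360° × (87 − 80)/365.25 = 6.899°.
sin δ = sin 23.44° × sin 6.899° = 0.04778, so δ = +2.739°.
cos h₀ = −tan ϕ · tan δ = −tan(+20.2°) × tan(+2.739°) = -0.0176, so h₀ = 1.5884 rad = 91.01°.
Daylight = 2h₀/(2π) × 24.00 h = (1.5884/π) × 24.00 = 12.13 h.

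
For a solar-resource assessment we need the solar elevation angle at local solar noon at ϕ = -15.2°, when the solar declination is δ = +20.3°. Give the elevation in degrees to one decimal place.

54.5°

At local noon the hour angle is zero, so the zenith angle equals |ϕ − δ| = |-15.2° − (+20.300°)| = 35.500°.
Elevation = 90° − 35.500° = 54.5°.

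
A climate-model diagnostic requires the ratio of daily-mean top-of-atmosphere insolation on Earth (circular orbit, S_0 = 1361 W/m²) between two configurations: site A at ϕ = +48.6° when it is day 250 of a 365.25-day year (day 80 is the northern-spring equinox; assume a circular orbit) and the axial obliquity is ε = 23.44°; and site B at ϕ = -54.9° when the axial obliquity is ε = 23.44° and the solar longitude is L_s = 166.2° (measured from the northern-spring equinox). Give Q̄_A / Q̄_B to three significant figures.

— Configuration A (ϕ=+48.6°):
Solar longitude: L_s = 360° × (250 − 80)/365.25 = 167.556°.
sin δ = sin 23.44° × sin 167.556° = 0.08571, so δ = +4.917°.
cos h₀ = −tan(+48.6°) tan(+4.917°) = -0.0976, h₀ = 1.6685 rad.
Bracket: h₀ sin ϕ sin δ + cos ϕ cos δ sin h₀ = 1.6685×0.75011×0.08571 + 0.66131×0.99632×0.99523 = 0.107271 + 0.655734 = 0.763005.
Q̄ = (S_0/π) × [bracket] = (1361/π) × 0.763005 = 330.55 W/m².
— Configuration B (ϕ=-54.9°):
Solar declination: sin δ = sin ε · sin L_s = sin 23.44° × sin 166.2° = 0.09489, so δ = +5.445°.
cos h₀ = −tan(-54.9°) tan(+5.445°) = 0.1356, h₀ = 1.4348 rad.
Bracket: h₀ sin ϕ sin δ + cos ϕ cos δ sin h₀ = 1.4348×-0.81815×0.09489 + 0.57501×0.99549×0.99076 = -0.111390 + 0.567128 = 0.455738.
Q̄ = (S_0/π) × [bracket] = (1361/π) × 0.455738 = 197.43 W/m².
Ratio Q̄_A / Q̄_B = 330.55 / 197.43 = 1.674.

Q̄_A / Q̄_B ≈ 1.67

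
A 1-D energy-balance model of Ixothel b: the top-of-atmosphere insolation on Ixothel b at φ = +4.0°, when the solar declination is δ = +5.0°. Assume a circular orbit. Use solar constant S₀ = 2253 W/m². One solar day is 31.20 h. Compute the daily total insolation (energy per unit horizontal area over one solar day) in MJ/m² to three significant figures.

cos H₀ = −tan(+4.0°) tan(+5.000°) = -0.0061, H₀ = 1.5769 rad.
Bracket: H₀ sin φ sin δ + cos φ cos δ sin H₀ = 1.5769×0.06976×0.08716 + 0.99756×0.99619×0.99998 = 0.009588 + 0.993739 = 1.003327.
Q̄ = (S₀/π) × [bracket] = (2253/π) × 1.003327 = 719.54 W/m².
Daily total = Q̄ × 31.20 h × 3600 s/h = 719.54 × 31.20 × 3600 / 10⁶ = 80.82 MJ/m².

80.8 MJ/m²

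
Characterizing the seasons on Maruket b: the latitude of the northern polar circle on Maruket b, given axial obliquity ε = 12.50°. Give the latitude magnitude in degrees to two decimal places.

The polar circle is the lowest latitude that experiences at least one full rotation of continuous daylight at the northern-summer solstice; it lies at |φ| = 90° − ε = 90° − 12.50° = 77.50°.

77.50°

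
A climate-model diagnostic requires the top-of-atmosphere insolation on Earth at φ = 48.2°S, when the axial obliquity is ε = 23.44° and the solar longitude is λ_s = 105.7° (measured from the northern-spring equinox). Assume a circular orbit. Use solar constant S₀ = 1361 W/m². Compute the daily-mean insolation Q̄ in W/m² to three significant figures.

Q̄ ≈ 102 W/m²

Solar declination: sin δ = sin ε · sin λ_s = sin 23.44° × sin 105.7° = 0.38295, so δ = +22.516°.
cos H₀ = −tan(-48.2°) tan(+22.516°) = 0.4636, H₀ = 1.0887 rad.
Bracket: H₀ sin φ sin δ + cos φ cos δ sin H₀ = 1.0887×-0.74548×0.38295 + 0.66653×0.92377×0.88602 = -0.310804 + 0.545541 = 0.234737.
Q̄ = (S₀/π) × [bracket] = (1361/π) × 0.234737 = 101.7 W/m².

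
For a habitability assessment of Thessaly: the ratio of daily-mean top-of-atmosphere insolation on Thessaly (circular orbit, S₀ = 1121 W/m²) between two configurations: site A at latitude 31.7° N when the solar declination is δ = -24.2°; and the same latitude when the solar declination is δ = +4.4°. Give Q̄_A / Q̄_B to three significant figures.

Q̄_A / Q̄_B ≈ 0.513

— Configuration A (φ=+31.7°):
cos H₀ = −tan(+31.7°) tan(-24.200°) = 0.2776, H₀ = 1.2895 rad.
Bracket: H₀ sin φ sin δ + cos φ cos δ sin H₀ = 1.2895×0.52547×-0.40992 + 0.85081×0.91212×0.96071 = -0.277759 + 0.745550 = 0.467791.
Q̄ = (S₀/π) × [bracket] = (1121/π) × 0.467791 = 166.92 W/m².
— Configuration B (φ=+31.7°):
cos H₀ = −tan(+31.7°) tan(+4.400°) = -0.0475, H₀ = 1.6183 rad.
Bracket: H₀ sin φ sin δ + cos φ cos δ sin H₀ = 1.6183×0.52547×0.07672 + 0.85081×0.99705×0.99887 = 0.065240 + 0.847342 = 0.912582.
Q̄ = (S₀/π) × [bracket] = (1121/π) × 0.912582 = 325.63 W/m².
Ratio Q̄_A / Q̄_B = 166.92 / 325.63 = 0.5126.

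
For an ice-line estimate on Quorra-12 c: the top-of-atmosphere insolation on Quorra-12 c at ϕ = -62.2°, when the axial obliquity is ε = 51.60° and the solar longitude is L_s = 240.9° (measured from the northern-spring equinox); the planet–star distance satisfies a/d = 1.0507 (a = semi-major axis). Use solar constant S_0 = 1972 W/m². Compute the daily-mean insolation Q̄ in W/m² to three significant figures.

Q̄ ≈ 1.32e+03 W/m²

Solar declination: sin δ = sin ε · sin L_s = sin 51.60° × sin 240.9° = -0.68477, so δ = -43.217°.
cos h₀ = −tan(-62.2°) tan(-43.217°) = -1.7822 ≤ −1 ⇒ polar day, h₀ = π.
Bracket: h₀ sin ϕ sin δ + cos ϕ cos δ sin h₀ = 3.1416×-0.88458×-0.68477 + 0.46639×0.72876×0.00000 = 1.902973 + 0.000000 = 1.902973.
Inverse-square distance factor (a/d)² = 1.0507² = 1.103970.
Q̄ = (S_0/π) × 1.103970 × [bracket] = (1972/π) × 1.103970 × 1.902973 = 1319 W/m².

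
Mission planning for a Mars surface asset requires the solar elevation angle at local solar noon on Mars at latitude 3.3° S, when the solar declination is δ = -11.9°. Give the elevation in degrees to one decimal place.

81.4°

At local noon the hour angle is zero, so the zenith angle equals |φ − δ| = |-3.3° − (-11.900°)| = 8.600°.
Elevation = 90° − 8.600° = 81.4°.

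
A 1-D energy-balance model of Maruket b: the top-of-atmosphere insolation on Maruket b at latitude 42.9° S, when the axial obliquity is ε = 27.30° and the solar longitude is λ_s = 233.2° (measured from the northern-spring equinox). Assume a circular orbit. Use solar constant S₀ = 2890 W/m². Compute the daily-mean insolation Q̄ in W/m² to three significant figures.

Q̄ ≈ 1.03e+03 W/m²

Solar declination: sin δ = sin ε · sin λ_s = sin 27.30° × sin 233.2° = -0.36726, so δ = -21.546°.
cos H₀ = −tan(-42.9°) tan(-21.546°) = -0.3669, H₀ = 1.9465 rad.
Bracket: H₀ sin φ sin δ + cos φ cos δ sin H₀ = 1.9465×-0.68072×-0.36726 + 0.73254×0.93012×0.93025 = 0.486627 + 0.633826 = 1.120453.
Q̄ = (S₀/π) × [bracket] = (2890/π) × 1.120453 = 1031 W/m².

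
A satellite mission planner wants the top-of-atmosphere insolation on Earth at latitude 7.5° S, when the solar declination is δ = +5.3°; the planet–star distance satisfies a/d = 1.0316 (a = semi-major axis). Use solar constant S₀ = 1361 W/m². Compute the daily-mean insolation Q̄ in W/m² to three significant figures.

cos H₀ = −tan(-7.5°) tan(+5.300°) = 0.0122, H₀ = 1.5586 rad.
Bracket: H₀ sin φ sin δ + cos φ cos δ sin H₀ = 1.5586×-0.13053×0.09237 + 0.99144×0.99572×0.99993 = -0.018792 + 0.987128 = 0.968336.
Inverse-square distance factor (a/d)² = 1.0316² = 1.064199.
Q̄ = (S₀/π) × 1.064199 × [bracket] = (1361/π) × 1.064199 × 0.968336 = 446.4 W/m².

Q̄ ≈ 446 W/m²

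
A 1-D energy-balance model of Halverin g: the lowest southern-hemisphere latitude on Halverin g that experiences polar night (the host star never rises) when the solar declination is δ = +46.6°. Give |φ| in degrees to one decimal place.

|φ| = 43.4°

Polar night requires cos H₀ = −tan φ tan δ ≥ 1, i.e. tan φ tan δ ≤ −1.
The boundary is |tan φ| · |tan δ| = 1, so |φ| = 90° − |δ| = 90° − 46.6° = 43.4° in the southern hemisphere.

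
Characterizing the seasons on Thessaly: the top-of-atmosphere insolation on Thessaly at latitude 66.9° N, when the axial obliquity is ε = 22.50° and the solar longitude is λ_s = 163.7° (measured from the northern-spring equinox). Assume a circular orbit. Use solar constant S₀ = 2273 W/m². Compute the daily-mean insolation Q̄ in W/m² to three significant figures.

Solar declination: sin δ = sin ε · sin λ_s = sin 22.50° × sin 163.7° = 0.10741, so δ = +6.166°.
cos H₀ = −tan(+66.9°) tan(+6.166°) = -0.2533, H₀ = 1.8269 rad.
Bracket: H₀ sin φ sin δ + cos φ cos δ sin H₀ = 1.8269×0.91982×0.10741 + 0.39234×0.99422×0.96739 = 0.180494 + 0.377352 = 0.557846.
Q̄ = (S₀/π) × [bracket] = (2273/π) × 0.557846 = 403.6 W/m².

Q̄ ≈ 404 W/m²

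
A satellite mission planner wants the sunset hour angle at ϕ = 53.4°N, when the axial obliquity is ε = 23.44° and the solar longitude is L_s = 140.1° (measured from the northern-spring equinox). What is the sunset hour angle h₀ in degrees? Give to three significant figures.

Solar declination: sin δ = sin ε · sin L_s = sin 23.44° × sin 140.1° = 0.25516, so δ = +14.783°.
cos h₀ = −tan ϕ · tan δ = −tan(+53.4°) × tan(+14.783°) = -0.3553, so h₀ = 1.9341 rad = 110.81°.

h₀ = 111°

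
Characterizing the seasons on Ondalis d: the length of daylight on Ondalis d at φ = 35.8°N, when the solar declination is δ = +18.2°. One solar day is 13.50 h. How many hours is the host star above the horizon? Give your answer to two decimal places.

cos H₀ = −tan φ · tan δ = −tan(+35.8°) × tan(+18.200°) = -0.2371, so H₀ = 1.8102 rad = 103.72°.
Daylight = 2H₀/(2π) × 13.50 h = (1.8102/π) × 13.50 = 7.78 h.

7.78 h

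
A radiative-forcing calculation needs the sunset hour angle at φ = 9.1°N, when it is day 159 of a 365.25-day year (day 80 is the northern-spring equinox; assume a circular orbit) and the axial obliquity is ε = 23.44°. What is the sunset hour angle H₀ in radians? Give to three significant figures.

Solar longitude: λ_s = 360° × (159 − 80)/365.25 = 77.864°.
sin δ = sin 23.44° × sin 77.864° = 0.38890, so δ = +22.886°.
cos H₀ = −tan φ · tan δ = −tan(+9.1°) × tan(+22.886°) = -0.0676, so H₀ = 1.6385 rad = 93.88°.

H₀ = 1.64 rad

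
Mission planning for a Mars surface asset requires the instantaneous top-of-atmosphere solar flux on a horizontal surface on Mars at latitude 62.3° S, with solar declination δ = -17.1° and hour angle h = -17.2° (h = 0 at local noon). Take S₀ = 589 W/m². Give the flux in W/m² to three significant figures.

403 W/m²

cos θ_z = sin φ sin δ + cos φ cos δ cos h = 0.260341 + 0.424423 = 0.684764.
Flux = S₀ · cos θ_z = 589 × 0.684764 = 403.3 W/m².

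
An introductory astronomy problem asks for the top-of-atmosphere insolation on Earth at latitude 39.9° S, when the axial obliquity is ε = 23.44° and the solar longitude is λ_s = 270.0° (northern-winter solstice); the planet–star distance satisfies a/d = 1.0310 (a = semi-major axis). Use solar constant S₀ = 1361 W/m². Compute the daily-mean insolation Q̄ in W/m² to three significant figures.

Solar declination: sin δ = sin ε · sin λ_s = sin 23.44° × sin 270.0° = -0.39779, so δ = -23.440°.
cos H₀ = −tan(-39.9°) tan(-23.440°) = -0.3625, H₀ = 1.9418 rad.
Bracket: H₀ sin φ sin δ + cos φ cos δ sin H₀ = 1.9418×-0.64145×-0.39779 + 0.76717×0.91748×0.93198 = 0.495474 + 0.655986 = 1.151460.
Inverse-square distance factor (a/d)² = 1.0310² = 1.062961.
Q̄ = (S₀/π) × 1.062961 × [bracket] = (1361/π) × 1.062961 × 1.151460 = 530.2 W/m².

Q̄ ≈ 530 W/m²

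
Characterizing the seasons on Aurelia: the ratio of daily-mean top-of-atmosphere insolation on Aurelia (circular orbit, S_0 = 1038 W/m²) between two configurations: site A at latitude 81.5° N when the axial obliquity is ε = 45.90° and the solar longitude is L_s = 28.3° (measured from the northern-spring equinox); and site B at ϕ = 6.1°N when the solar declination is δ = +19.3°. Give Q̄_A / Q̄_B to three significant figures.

Q̄_A / Q̄_B ≈ 1.06

— Configuration A (ϕ=+81.5°):
Solar declination: sin δ = sin ε · sin L_s = sin 45.90° × sin 28.3° = 0.34046, so δ = +19.905°.
cos h₀ = −tan(+81.5°) tan(+19.905°) = -2.4228 ≤ −1 ⇒ polar day, h₀ = π.
Bracket: h₀ sin ϕ sin δ + cos ϕ cos δ sin h₀ = 3.1416×0.98902×0.34046 + 0.14781×0.94026×0.00000 = 1.057845 + 0.000000 = 1.057845.
Q̄ = (S_0/π) × [bracket] = (1038/π) × 1.057845 = 349.52 W/m².
— Configuration B (ϕ=+6.1°):
cos h₀ = −tan(+6.1°) tan(+19.300°) = -0.0374, h₀ = 1.6082 rad.
Bracket: h₀ sin ϕ sin δ + cos ϕ cos δ sin h₀ = 1.6082×0.10626×0.33051 + 0.99434×0.94380×0.99930 = 0.056480 + 0.937801 = 0.994281.
Q̄ = (S_0/π) × [bracket] = (1038/π) × 0.994281 = 328.52 W/m².
Ratio Q̄_A / Q̄_B = 349.52 / 328.52 = 1.064.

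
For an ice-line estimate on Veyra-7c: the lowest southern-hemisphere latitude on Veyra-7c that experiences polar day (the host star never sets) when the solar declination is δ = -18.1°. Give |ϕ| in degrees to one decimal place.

|ϕ| = 71.9°

Polar day requires cos h₀ = −tan ϕ tan δ ≤ −1, i.e. tan ϕ tan δ ≥ 1.
The boundary is |tan ϕ| · |tan δ| = 1, so |ϕ| = 90° − |δ| = 90° − 18.1° = 71.9° in the southern hemisphere.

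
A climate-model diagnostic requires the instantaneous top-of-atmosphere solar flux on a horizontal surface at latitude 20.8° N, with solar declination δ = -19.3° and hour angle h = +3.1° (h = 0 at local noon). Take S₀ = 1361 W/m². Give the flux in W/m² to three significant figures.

1.04e+03 W/m²

cos θ_z = sin φ sin δ + cos φ cos δ cos h = -0.117368 + 0.880998 = 0.763630.
Flux = S₀ · cos θ_z = 1361 × 0.763630 = 1039 W/m².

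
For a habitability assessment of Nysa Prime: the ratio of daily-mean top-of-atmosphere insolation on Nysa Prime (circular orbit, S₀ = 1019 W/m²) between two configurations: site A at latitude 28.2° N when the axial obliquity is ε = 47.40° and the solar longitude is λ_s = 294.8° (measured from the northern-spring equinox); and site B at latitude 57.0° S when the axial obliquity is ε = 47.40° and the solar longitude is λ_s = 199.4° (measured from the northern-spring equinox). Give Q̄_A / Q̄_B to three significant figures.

— Configuration A (φ=+28.2°):
Solar declination: sin δ = sin ε · sin λ_s = sin 47.40° × sin 294.8° = -0.66821, so δ = -41.929°.
cos H₀ = −tan(+28.2°) tan(-41.929°) = 0.4816, H₀ = 1.0683 rad.
Bracket: H₀ sin φ sin δ + cos φ cos δ sin H₀ = 1.0683×0.47255×-0.66821 + 0.88130×0.74397×0.87639 = -0.337329 + 0.574615 = 0.237286.
Q̄ = (S₀/π) × [bracket] = (1019/π) × 0.237286 = 76.966 W/m².
— Configuration B (φ=-57.0°):
Solar declination: sin δ = sin ε · sin λ_s = sin 47.40° × sin 199.4° = -0.24450, so δ = -14.152°.
cos H₀ = −tan(-57.0°) tan(-14.152°) = -0.3883, H₀ = 1.9696 rad.
Bracket: H₀ sin φ sin δ + cos φ cos δ sin H₀ = 1.9696×-0.83867×-0.24450 + 0.54464×0.96965×0.92154 = 0.403876 + 0.486675 = 0.890551.
Q̄ = (S₀/π) × [bracket] = (1019/π) × 0.890551 = 288.86 W/m².
Ratio Q̄_A / Q̄_B = 76.966 / 288.86 = 0.2664.

Q̄_A / Q̄_B ≈ 0.266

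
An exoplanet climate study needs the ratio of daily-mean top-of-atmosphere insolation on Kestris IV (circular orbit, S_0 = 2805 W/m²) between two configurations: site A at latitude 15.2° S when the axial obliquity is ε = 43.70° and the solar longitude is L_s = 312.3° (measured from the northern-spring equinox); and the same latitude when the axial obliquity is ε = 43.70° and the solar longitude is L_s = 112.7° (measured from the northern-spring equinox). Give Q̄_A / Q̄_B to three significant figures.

— Configuration A (ϕ=-15.2°):
Solar declination: sin δ = sin ε · sin L_s = sin 43.70° × sin 312.3° = -0.51100, so δ = -30.730°.
cos h₀ = −tan(-15.2°) tan(-30.730°) = -0.1615, h₀ = 1.7330 rad.
Bracket: h₀ sin ϕ sin δ + cos ϕ cos δ sin h₀ = 1.7330×-0.26219×-0.51100 + 0.96502×0.85958×0.98687 = 0.232186 + 0.818620 = 1.050806.
Q̄ = (S_0/π) × [bracket] = (2805/π) × 1.050806 = 938.22 W/m².
— Configuration B (ϕ=-15.2°):
Solar declination: sin δ = sin ε · sin L_s = sin 43.70° × sin 112.7° = 0.63737, so δ = +39.596°.
cos h₀ = −tan(-15.2°) tan(+39.596°) = 0.2247, h₀ = 1.3441 rad.
Bracket: h₀ sin ϕ sin δ + cos ϕ cos δ sin h₀ = 1.3441×-0.26219×0.63737 + 0.96502×0.77056×0.97442 = -0.224615 + 0.724584 = 0.499969.
Q̄ = (S_0/π) × [bracket] = (2805/π) × 0.499969 = 446.40 W/m².
Ratio Q̄_A / Q̄_B = 938.22 / 446.40 = 2.102.

Q̄_A / Q̄_B ≈ 2.10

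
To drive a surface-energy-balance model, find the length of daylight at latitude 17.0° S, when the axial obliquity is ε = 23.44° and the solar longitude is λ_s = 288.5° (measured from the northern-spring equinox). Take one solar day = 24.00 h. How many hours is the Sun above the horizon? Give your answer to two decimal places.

Solar declination: sin δ = sin ε · sin λ_s = sin 23.44° × sin 288.5° = -0.37723, so δ = -22.162°.
cos H₀ = −tan φ · tan δ = −tan(-17.0°) × tan(-22.162°) = -0.1245, so H₀ = 1.6957 rad = 97.15°.
Daylight = 2H₀/(2π) × 24.00 h = (1.6957/π) × 24.00 = 12.95 h.

12.95 h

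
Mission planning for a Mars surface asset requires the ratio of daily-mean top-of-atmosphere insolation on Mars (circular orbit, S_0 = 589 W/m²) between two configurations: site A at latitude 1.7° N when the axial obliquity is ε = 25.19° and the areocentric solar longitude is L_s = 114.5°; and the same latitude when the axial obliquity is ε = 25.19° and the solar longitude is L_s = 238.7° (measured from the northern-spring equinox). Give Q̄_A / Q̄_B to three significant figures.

— Configuration A (ϕ=+1.7°):
sin δ = sin 25.19° × sin 114.5° = 0.38730, so δ = +22.787°.
cos h₀ = −tan(+1.7°) tan(+22.787°) = -0.0125, h₀ = 1.5833 rad.
Bracket: h₀ sin ϕ sin δ + cos ϕ cos δ sin h₀ = 1.5833×0.02967×0.38730 + 0.99956×0.92195×0.99992 = 0.018194 + 0.921471 = 0.939665.
Q̄ = (S_0/π) × [bracket] = (589/π) × 0.939665 = 176.17 W/m².
— Configuration B (ϕ=+1.7°):
Solar declination: sin δ = sin ε · sin L_s = sin 25.19° × sin 238.7° = -0.36368, so δ = -21.326°.
cos h₀ = −tan(+1.7°) tan(-21.326°) = 0.0116, h₀ = 1.5592 rad.
Bracket: h₀ sin ϕ sin δ + cos ϕ cos δ sin h₀ = 1.5592×0.02967×-0.36368 + 0.99956×0.93153×0.99993 = -0.016824 + 0.931055 = 0.914231.
Q̄ = (S_0/π) × [bracket] = (589/π) × 0.914231 = 171.40 W/m².
Ratio Q̄_A / Q̄_B = 176.17 / 171.40 = 1.028.

Q̄_A / Q̄_B ≈ 1.03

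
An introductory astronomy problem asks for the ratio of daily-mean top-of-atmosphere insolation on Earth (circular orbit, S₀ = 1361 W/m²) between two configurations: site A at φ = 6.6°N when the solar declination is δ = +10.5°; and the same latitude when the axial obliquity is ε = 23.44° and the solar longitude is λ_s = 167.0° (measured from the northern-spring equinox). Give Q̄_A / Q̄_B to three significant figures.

Q̄_A / Q̄_B ≈ 1.00

— Configuration A (φ=+6.6°):
cos H₀ = −tan(+6.6°) tan(+10.500°) = -0.0214, H₀ = 1.5922 rad.
Bracket: H₀ sin φ sin δ + cos φ cos δ sin H₀ = 1.5922×0.11494×0.18224 + 0.99337×0.98325×0.99977 = 0.033351 + 0.976506 = 1.009857.
Q̄ = (S₀/π) × [bracket] = (1361/π) × 1.009857 = 437.49 W/m².
— Configuration B (φ=+6.6°):
Solar declination: sin δ = sin ε · sin λ_s = sin 23.44° × sin 167.0° = 0.08948, so δ = +5.134°.
cos H₀ = −tan(+6.6°) tan(+5.134°) = -0.0104, H₀ = 1.5812 rad.
Bracket: H₀ sin φ sin δ + cos φ cos δ sin H₀ = 1.5812×0.11494×0.08948 + 0.99337×0.99599×0.99995 = 0.016262 + 0.989337 = 1.005599.
Q̄ = (S₀/π) × [bracket] = (1361/π) × 1.005599 = 435.65 W/m².
Ratio Q̄_A / Q̄_B = 437.49 / 435.65 = 1.004.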